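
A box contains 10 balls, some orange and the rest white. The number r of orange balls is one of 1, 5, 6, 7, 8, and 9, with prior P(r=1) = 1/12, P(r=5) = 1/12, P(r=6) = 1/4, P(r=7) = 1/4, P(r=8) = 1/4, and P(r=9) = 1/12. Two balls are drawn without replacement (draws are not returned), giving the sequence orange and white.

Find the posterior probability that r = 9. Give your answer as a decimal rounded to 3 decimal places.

0.040

The likelihood of the observed sequence under each hypothesis: P(data | r = 1) = (1/10)(9/9) = 1/10; P(data | r = 5) = (5/10)(5/9) = 5/18; P(data | r = 6) = (6/10)(4/9) = 4/15; P(data | r = 7) = (7/10)(3/9) = 7/30; P(data | r = 8) = (8/10)(2/9) = 8/45; P(data | r = 9) = (9/10)(1/9) = 1/10.
Weighting by the prior gives 1/12 · 1/10 = 1/120, 1/12 · 5/18 = 5/216, 1/4 · 4/15 = 1/15, 1/4 · 7/30 = 7/120, 1/4 · 8/45 = 2/45, 1/12 · 1/10 = 1/120; these sum to 113/540.
Hence P(r = 9 | data) = (1/120) / (113/540) = 9/226.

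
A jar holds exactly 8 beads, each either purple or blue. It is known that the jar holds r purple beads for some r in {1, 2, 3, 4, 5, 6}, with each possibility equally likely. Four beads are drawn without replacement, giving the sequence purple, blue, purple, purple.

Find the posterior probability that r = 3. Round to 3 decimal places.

For each hypothesis, P(data | H) works out to: P(data | r = 1) = (1/8)(7/7)(0/6) = 0; P(data | r = 2) = (2/8)(6/7)(1/6)(0/5) = 0; P(data | r = 3) = (3/8)(5/7)(2/6)(1/5) = 1/56; P(data | r = 4) = (4/8)(4/7)(3/6)(2/5) = 2/35; P(data | r = 5) = (5/8)(3/7)(4/6)(3/5) = 3/28; P(data | r = 6) = (6/8)(2/7)(5/6)(4/5) = 1/7.
Multiplying each by its prior: 1/6 · 0 = 0, 1/6 · 0 = 0, 1/6 · 1/56 = 1/336, 1/6 · 2/35 = 1/105, 1/6 · 3/28 = 1/56, 1/6 · 1/7 = 1/42; with total 13/240.
By Bayes' rule, P(r = 3 | data) = (1/336) / (13/240) = 5/91.

0.055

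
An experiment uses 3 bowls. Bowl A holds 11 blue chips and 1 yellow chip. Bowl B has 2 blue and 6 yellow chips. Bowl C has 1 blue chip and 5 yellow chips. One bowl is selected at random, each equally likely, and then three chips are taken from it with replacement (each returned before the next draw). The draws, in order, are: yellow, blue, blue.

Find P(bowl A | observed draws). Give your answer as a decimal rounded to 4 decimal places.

0.5000

For each hypothesis, P(data | H) works out to: P(data | bowl A) = (1/12)(11/12)(11/12) = 0.070023; P(data | bowl B) = (6/8)(2/8)(2/8) = 0.046875; P(data | bowl C) = (5/6)(1/6)(1/6) = 0.023148.
The prior-weighted likelihoods are 1/3 · 0.070023 = 0.023341, 1/3 · 0.046875 = 0.015625, 1/3 · 0.023148 = 0.007716; these sum to 0.046682.
Therefore the posterior P(bowl A | data) = (0.023341) / (0.046682) = 0.5.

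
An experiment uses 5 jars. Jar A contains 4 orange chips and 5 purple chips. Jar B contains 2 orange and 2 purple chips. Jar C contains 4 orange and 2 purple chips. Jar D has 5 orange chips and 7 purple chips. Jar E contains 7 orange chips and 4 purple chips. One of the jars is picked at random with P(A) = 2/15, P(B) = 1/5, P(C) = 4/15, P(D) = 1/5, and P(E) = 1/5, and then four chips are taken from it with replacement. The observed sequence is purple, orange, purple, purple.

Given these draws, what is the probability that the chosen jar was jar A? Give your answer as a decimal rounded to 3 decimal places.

0.196

Compute the likelihood of the observed sequence for each case: P(data | jar A) = (5/9)(4/9)(5/9)(5/9) = 0.076208; P(data | jar B) = (2/4)(2/4)(2/4)(2/4) = 0.0625; P(data | jar C) = (2/6)(4/6)(2/6)(2/6) = 0.024691; P(data | jar D) = (7/12)(5/12)(7/12)(7/12) = 0.082706; P(data | jar E) = (4/11)(7/11)(4/11)(4/11) = 0.030599.
Weighting by the prior gives 2/15 · 0.076208 = 0.010161, 1/5 · 0.0625 = 0.0125, 4/15 · 0.024691 = 0.0065844, 1/5 · 0.082706 = 0.016541, 1/5 · 0.030599 = 0.0061198; with total 0.051906.
Hence P(jar A | data) = (0.010161) / (0.051906) = 0.19576.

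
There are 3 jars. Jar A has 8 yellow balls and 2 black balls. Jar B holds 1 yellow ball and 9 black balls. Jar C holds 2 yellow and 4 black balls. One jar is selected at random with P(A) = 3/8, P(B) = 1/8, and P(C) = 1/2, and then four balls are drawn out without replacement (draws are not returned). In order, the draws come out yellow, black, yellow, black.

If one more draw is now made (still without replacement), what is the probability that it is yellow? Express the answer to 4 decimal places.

Compute the likelihood of the observed sequence for each case: P(data | jar A) = (8/10)(2/9)(7/8)(1/7) = 1/45; P(data | jar B) = (1/10)(9/9)(0/8) = 0; P(data | jar C) = (2/6)(4/5)(1/4)(3/3) = 1/15.
The prior-weighted likelihoods are 3/8 · 1/45 = 1/120, 1/8 · 0 = 0, 1/2 · 1/15 = 1/30; with total 1/24.
Dividing through by the total gives posterior P(jar A | data) = 1/5, P(jar B | data) = 0, P(jar C | data) = 4/5.
Averaging over the posterior, P(yellow next | data) = (1)(1/5) + (0)(4/5) = 1/5.

0.2000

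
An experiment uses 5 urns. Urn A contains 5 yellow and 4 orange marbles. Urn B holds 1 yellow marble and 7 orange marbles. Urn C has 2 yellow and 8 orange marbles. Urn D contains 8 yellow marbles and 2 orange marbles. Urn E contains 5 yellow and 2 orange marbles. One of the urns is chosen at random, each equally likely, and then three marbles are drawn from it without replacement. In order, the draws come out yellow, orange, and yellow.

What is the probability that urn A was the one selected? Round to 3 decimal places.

Under each hypothesis, the probability of the observed sequence is: P(data | urn A) = (5/9)(4/8)(4/7) = 0.15873; P(data | urn B) = (1/8)(7/7)(0/6) = 0; P(data | urn C) = (2/10)(8/9)(1/8) = 0.022222; P(data | urn D) = (8/10)(2/9)(7/8) = 0.15556; P(data | urn E) = (5/7)(2/6)(4/5) = 0.19048.
The prior-weighted likelihoods are 1/5 · 0.15873 = 0.031746, 1/5 · 0 = 0, 1/5 · 0.022222 = 0.0044444, 1/5 · 0.15556 = 0.031111, 1/5 · 0.19048 = 0.038095; with total 0.1054.
By Bayes' rule, P(urn A | data) = (0.031746) / (0.1054) = 0.3012.

0.301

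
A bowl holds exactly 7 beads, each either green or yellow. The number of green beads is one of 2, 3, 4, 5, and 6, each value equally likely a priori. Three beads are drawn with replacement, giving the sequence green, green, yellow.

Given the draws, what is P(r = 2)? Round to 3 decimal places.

0.105

Compute the likelihood of the observed sequence for each case: P(data | r = 2) = (2/7)(2/7)(5/7) = 0.058309; P(data | r = 3) = (3/7)(3/7)(4/7) = 0.10496; P(data | r = 4) = (4/7)(4/7)(3/7) = 0.13994; P(data | r = 5) = (5/7)(5/7)(2/7) = 0.14577; P(data | r = 6) = (6/7)(6/7)(1/7) = 0.10496.
Weighting by the prior gives 1/5 · 0.058309 = 0.011662, 1/5 · 0.10496 = 0.020991, 1/5 · 0.13994 = 0.027988, 1/5 · 0.14577 = 0.029155, 1/5 · 0.10496 = 0.020991; with total 0.11079.
Therefore the posterior P(r = 2 | data) = (0.011662) / (0.11079) = 0.10526.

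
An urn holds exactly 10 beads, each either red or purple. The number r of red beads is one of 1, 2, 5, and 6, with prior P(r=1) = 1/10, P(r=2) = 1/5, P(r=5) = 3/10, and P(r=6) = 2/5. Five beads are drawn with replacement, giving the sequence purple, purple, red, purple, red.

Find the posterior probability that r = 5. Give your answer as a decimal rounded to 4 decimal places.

Compute the likelihood of the observed sequence for each case: P(data | r = 1) = (9/10)(9/10)(1/10)(9/10)(1/10) = 0.00729; P(data | r = 2) = (8/10)(8/10)(2/10)(8/10)(2/10) = 0.02048; P(data | r = 5) = (5/10)(5/10)(5/10)(5/10)(5/10) = 0.03125; P(data | r = 6) = (4/10)(4/10)(6/10)(4/10)(6/10) = 0.02304.
Weighting by the prior gives 1/10 · 0.00729 = 0.000729, 1/5 · 0.02048 = 0.004096, 3/10 · 0.03125 = 0.009375, 2/5 · 0.02304 = 0.009216; these sum to 0.023416.
Hence P(r = 5 | data) = (0.009375) / (0.023416) = 0.40037.

0.4004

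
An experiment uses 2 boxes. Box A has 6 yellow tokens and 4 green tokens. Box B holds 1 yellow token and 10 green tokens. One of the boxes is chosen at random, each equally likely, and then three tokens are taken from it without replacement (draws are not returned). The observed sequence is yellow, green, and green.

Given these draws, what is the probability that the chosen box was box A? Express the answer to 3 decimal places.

0.524

For each hypothesis, P(data | H) works out to: P(data | box A) = (6/10)(4/9)(3/8) = 1/10; P(data | box B) = (1/11)(10/10)(9/9) = 1/11.
Multiplying each by its prior: 1/2 · 1/10 = 1/20, 1/2 · 1/11 = 1/22; with total 21/220.
Hence P(box A | data) = (1/20) / (21/220) = 11/21.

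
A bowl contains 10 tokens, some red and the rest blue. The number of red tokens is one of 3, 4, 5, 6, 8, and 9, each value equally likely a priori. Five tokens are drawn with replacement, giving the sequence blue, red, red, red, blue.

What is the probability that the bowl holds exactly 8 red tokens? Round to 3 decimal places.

Under each hypothesis, the probability of the observed sequence is: P(data | r = 3) = (7/10)(3/10)(3/10)(3/10)(7/10) = 0.01323; P(data | r = 4) = (6/10)(4/10)(4/10)(4/10)(6/10) = 0.02304; P(data | r = 5) = (5/10)(5/10)(5/10)(5/10)(5/10) = 0.03125; P(data | r = 6) = (4/10)(6/10)(6/10)(6/10)(4/10) = 0.03456; P(data | r = 8) = (2/10)(8/10)(8/10)(8/10)(2/10) = 0.02048; P(data | r = 9) = (1/10)(9/10)(9/10)(9/10)(1/10) = 0.00729.
Multiplying each by its prior: 1/6 · 0.01323 = 0.002205, 1/6 · 0.02304 = 0.00384, 1/6 · 0.03125 = 0.0052083, 1/6 · 0.03456 = 0.00576, 1/6 · 0.02048 = 0.0034133, 1/6 · 0.00729 = 0.001215; with total 0.021642.
Hence P(r = 8 | data) = (0.0034133) / (0.021642) = 0.15772.

0.158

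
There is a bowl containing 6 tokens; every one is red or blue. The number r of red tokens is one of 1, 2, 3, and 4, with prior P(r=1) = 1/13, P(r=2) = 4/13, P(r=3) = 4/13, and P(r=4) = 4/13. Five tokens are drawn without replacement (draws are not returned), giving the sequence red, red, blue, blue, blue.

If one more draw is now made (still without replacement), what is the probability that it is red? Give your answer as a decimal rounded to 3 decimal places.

The likelihood of the observed sequence under each hypothesis: P(data | r = 1) = (1/6)(0/5) = 0; P(data | r = 2) = (2/6)(1/5)(4/4)(3/3)(2/2) = 1/15; P(data | r = 3) = (3/6)(2/5)(3/4)(2/3)(1/2) = 1/20; P(data | r = 4) = (4/6)(3/5)(2/4)(1/3)(0/2) = 0.
Weighting by the prior gives 1/13 · 0 = 0, 4/13 · 1/15 = 4/195, 4/13 · 1/20 = 1/65, 4/13 · 0 = 0; with total 7/195.
Dividing through by the total gives posterior P(r = 1 | data) = 0, P(r = 2 | data) = 4/7, P(r = 3 | data) = 3/7, P(r = 4 | data) = 0.
Averaging over the posterior, P(red next | data) = (0)(4/7) + (1)(3/7) = 3/7.

0.429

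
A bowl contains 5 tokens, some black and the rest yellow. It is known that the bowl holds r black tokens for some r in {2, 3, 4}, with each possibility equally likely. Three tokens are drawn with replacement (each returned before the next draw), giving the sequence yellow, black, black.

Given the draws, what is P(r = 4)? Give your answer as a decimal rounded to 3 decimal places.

0.348

For each hypothesis, P(data | H) works out to: P(data | r = 2) = (3/5)(2/5)(2/5) = 12/125; P(data | r = 3) = (2/5)(3/5)(3/5) = 18/125; P(data | r = 4) = (1/5)(4/5)(4/5) = 16/125.
The prior-weighted likelihoods are 1/3 · 12/125 = 4/125, 1/3 · 18/125 = 6/125, 1/3 · 16/125 = 16/375; with total 46/375.
Hence P(r = 4 | data) = (16/375) / (46/375) = 8/23.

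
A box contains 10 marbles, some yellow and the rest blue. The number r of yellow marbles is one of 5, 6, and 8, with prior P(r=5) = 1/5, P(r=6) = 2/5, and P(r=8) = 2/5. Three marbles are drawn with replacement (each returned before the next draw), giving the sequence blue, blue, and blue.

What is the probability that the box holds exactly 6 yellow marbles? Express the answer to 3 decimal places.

0.476

For each hypothesis, P(data | H) works out to: P(data | r = 5) = (5/10)(5/10)(5/10) = 0.125; P(data | r = 6) = (4/10)(4/10)(4/10) = 0.064; P(data | r = 8) = (2/10)(2/10)(2/10) = 0.008.
Weighting by the prior gives 1/5 · 0.125 = 0.025, 2/5 · 0.064 = 0.0256, 2/5 · 0.008 = 0.0032; with total 0.0538.
Hence P(r = 6 | data) = (0.0256) / (0.0538) = 0.47584.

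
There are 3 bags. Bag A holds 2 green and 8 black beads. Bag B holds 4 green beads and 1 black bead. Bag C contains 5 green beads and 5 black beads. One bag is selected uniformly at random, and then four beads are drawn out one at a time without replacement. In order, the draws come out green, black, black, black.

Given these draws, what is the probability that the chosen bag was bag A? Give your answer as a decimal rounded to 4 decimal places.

The likelihood of the observed sequence under each hypothesis: P(data | bag A) = (2/10)(8/9)(7/8)(6/7) = 2/15; P(data | bag B) = (4/5)(1/4)(0/3) = 0; P(data | bag C) = (5/10)(5/9)(4/8)(3/7) = 5/84.
Multiplying each by its prior: 1/3 · 2/15 = 2/45, 1/3 · 0 = 0, 1/3 · 5/84 = 5/252; summing to 9/140.
Therefore the posterior P(bag A | data) = (2/45) / (9/140) = 56/81.

0.6914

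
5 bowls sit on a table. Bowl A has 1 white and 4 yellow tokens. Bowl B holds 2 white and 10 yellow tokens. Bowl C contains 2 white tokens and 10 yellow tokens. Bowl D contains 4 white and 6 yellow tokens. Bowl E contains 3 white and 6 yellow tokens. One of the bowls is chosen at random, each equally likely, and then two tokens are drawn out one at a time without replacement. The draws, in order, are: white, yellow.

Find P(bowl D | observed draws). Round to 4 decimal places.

0.2615

The likelihood of the observed sequence under each hypothesis: P(data | bowl A) = (1/5)(4/4) = 0.2; P(data | bowl B) = (2/12)(10/11) = 0.15152; P(data | bowl C) = (2/12)(10/11) = 0.15152; P(data | bowl D) = (4/10)(6/9) = 0.26667; P(data | bowl E) = (3/9)(6/8) = 0.25.
The prior-weighted likelihoods are 1/5 · 0.2 = 0.04, 1/5 · 0.15152 = 0.030303, 1/5 · 0.15152 = 0.030303, 1/5 · 0.26667 = 0.053333, 1/5 · 0.25 = 0.05; with total 0.20394.
So P(bowl D | data) = (0.053333) / (0.20394) = 0.26152.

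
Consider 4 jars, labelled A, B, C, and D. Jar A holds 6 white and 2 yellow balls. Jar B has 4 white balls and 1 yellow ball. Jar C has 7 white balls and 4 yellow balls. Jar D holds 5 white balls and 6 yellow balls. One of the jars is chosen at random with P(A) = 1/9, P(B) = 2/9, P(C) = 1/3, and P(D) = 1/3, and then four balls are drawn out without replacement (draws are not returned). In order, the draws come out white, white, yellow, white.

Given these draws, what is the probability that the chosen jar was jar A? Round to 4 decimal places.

0.1432

The likelihood of the observed sequence under each hypothesis: P(data | jar A) = (6/8)(5/7)(2/6)(4/5) = 0.14286; P(data | jar B) = (4/5)(3/4)(1/3)(2/2) = 0.2; P(data | jar C) = (7/11)(6/10)(4/9)(5/8) = 0.10606; P(data | jar D) = (5/11)(4/10)(6/9)(3/8) = 0.045455.
Multiplying each by its prior: 1/9 · 0.14286 = 0.015873, 2/9 · 0.2 = 0.044444, 1/3 · 0.10606 = 0.035354, 1/3 · 0.045455 = 0.015152; these sum to 0.11082.
Hence P(jar A | data) = (0.015873) / (0.11082) = 0.14323.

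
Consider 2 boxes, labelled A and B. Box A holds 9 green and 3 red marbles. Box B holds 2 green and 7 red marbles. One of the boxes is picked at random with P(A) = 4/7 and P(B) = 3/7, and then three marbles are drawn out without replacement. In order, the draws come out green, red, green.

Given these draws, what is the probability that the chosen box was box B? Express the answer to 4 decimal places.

The likelihood of the observed sequence under each hypothesis: P(data | box A) = (9/12)(3/11)(8/10) = 0.16364; P(data | box B) = (2/9)(7/8)(1/7) = 0.027778.
Weighting by the prior gives 4/7 · 0.16364 = 0.093506, 3/7 · 0.027778 = 0.011905; with total 0.10541.
So P(box B | data) = (0.011905) / (0.10541) = 0.11294.

0.1129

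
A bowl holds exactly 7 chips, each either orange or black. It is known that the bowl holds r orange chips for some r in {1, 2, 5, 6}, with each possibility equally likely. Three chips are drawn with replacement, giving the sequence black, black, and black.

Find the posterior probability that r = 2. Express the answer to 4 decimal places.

For each hypothesis, P(data | H) works out to: P(data | r = 1) = (6/7)(6/7)(6/7) = 0.62974; P(data | r = 2) = (5/7)(5/7)(5/7) = 0.36443; P(data | r = 5) = (2/7)(2/7)(2/7) = 0.023324; P(data | r = 6) = (1/7)(1/7)(1/7) = 0.0029155.
The prior-weighted likelihoods are 1/4 · 0.62974 = 0.15743, 1/4 · 0.36443 = 0.091108, 1/4 · 0.023324 = 0.0058309, 1/4 · 0.0029155 = 0.00072886; these sum to 0.2551.
By Bayes' rule, P(r = 2 | data) = (0.091108) / (0.2551) = 0.35714.

0.3571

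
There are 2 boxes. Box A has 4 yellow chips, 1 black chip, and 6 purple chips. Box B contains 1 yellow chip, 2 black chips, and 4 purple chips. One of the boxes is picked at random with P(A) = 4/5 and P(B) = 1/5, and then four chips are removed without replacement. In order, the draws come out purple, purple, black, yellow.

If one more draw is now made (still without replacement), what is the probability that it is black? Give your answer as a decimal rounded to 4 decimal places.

0.1068

For each hypothesis, P(data | H) works out to: P(data | box A) = (6/11)(5/10)(1/9)(4/8) = 0.015152; P(data | box B) = (4/7)(3/6)(2/5)(1/4) = 0.028571.
The prior-weighted likelihoods are 4/5 · 0.015152 = 0.012121, 1/5 · 0.028571 = 0.0057143; these sum to 0.017835.
The posterior is then P(box A | data) = 0.67961, P(box B | data) = 0.32039.
So P(black next | data) = Σ P(black next | H) P(H | data) = (0)(0.67961) + (1/3)(0.32039) = 0.1068.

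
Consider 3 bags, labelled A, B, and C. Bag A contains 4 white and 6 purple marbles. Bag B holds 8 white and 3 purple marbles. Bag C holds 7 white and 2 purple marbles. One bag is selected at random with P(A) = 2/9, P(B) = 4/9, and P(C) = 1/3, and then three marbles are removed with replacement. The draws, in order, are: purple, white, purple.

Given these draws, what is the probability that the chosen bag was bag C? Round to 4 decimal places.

For each hypothesis, P(data | H) works out to: P(data | bag A) = (6/10)(4/10)(6/10) = 0.144; P(data | bag B) = (3/11)(8/11)(3/11) = 0.054095; P(data | bag C) = (2/9)(7/9)(2/9) = 0.038409.
Weighting by the prior gives 2/9 · 0.144 = 0.032, 4/9 · 0.054095 = 0.024042, 1/3 · 0.038409 = 0.012803; with total 0.068845.
By Bayes' rule, P(bag C | data) = (0.012803) / (0.068845) = 0.18597.

0.1860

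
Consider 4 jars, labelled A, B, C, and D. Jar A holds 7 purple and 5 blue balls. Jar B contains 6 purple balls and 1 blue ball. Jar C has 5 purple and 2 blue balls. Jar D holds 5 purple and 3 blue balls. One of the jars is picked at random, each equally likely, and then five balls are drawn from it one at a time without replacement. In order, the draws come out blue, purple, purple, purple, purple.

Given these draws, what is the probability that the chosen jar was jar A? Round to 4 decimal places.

Compute the likelihood of the observed sequence for each case: P(data | jar A) = (5/12)(7/11)(6/10)(5/9)(4/8) = 0.044192; P(data | jar B) = (1/7)(6/6)(5/5)(4/4)(3/3) = 0.14286; P(data | jar C) = (2/7)(5/6)(4/5)(3/4)(2/3) = 0.095238; P(data | jar D) = (3/8)(5/7)(4/6)(3/5)(2/4) = 0.053571.
Weighting by the prior gives 1/4 · 0.044192 = 0.011048, 1/4 · 0.14286 = 0.035714, 1/4 · 0.095238 = 0.02381, 1/4 · 0.053571 = 0.013393; these sum to 0.083965.
Hence P(jar A | data) = (0.011048) / (0.083965) = 0.13158.

0.1316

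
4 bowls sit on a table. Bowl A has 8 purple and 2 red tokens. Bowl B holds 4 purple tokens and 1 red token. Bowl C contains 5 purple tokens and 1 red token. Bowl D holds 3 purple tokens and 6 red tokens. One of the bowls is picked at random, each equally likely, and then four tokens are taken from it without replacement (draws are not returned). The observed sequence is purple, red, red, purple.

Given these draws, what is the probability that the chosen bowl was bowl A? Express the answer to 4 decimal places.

0.2718

Compute the likelihood of the observed sequence for each case: P(data | bowl A) = (8/10)(2/9)(1/8)(7/7) = 0.022222; P(data | bowl B) = (4/5)(1/4)(0/3) = 0; P(data | bowl C) = (5/6)(1/5)(0/4) = 0; P(data | bowl D) = (3/9)(6/8)(5/7)(2/6) = 0.059524.
The prior-weighted likelihoods are 1/4 · 0.022222 = 0.0055556, 1/4 · 0 = 0, 1/4 · 0 = 0, 1/4 · 0.059524 = 0.014881; these sum to 0.020437.
Hence P(bowl A | data) = (0.0055556) / (0.020437) = 0.27184.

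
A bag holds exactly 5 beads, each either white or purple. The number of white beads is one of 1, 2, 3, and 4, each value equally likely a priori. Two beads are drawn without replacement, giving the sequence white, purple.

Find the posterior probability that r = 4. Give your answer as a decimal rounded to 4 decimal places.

The likelihood of the observed sequence under each hypothesis: P(data | r = 1) = (1/5)(4/4) = 1/5; P(data | r = 2) = (2/5)(3/4) = 3/10; P(data | r = 3) = (3/5)(2/4) = 3/10; P(data | r = 4) = (4/5)(1/4) = 1/5.
Multiplying each by its prior: 1/4 · 1/5 = 1/20, 1/4 · 3/10 = 3/40, 1/4 · 3/10 = 3/40, 1/4 · 1/5 = 1/20; these sum to 1/4.
By Bayes' rule, P(r = 4 | data) = (1/20) / (1/4) = 1/5.

0.2000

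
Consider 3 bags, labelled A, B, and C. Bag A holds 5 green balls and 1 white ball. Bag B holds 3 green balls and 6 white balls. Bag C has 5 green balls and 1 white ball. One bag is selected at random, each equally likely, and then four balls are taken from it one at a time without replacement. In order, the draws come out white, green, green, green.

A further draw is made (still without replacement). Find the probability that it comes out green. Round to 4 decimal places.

0.9655

For each hypothesis, P(data | H) works out to: P(data | bag A) = (1/6)(5/5)(4/4)(3/3) = 1/6; P(data | bag B) = (6/9)(3/8)(2/7)(1/6) = 1/84; P(data | bag C) = (1/6)(5/5)(4/4)(3/3) = 1/6.
The prior-weighted likelihoods are 1/3 · 1/6 = 1/18, 1/3 · 1/84 = 1/252, 1/3 · 1/6 = 1/18; summing to 29/252.
Normalising, the posterior is P(bag A | data) = 14/29, P(bag B | data) = 1/29, P(bag C | data) = 14/29.
Averaging over the posterior, P(green next | data) = (1)(14/29) + (0)(1/29) + (1)(14/29) = 28/29.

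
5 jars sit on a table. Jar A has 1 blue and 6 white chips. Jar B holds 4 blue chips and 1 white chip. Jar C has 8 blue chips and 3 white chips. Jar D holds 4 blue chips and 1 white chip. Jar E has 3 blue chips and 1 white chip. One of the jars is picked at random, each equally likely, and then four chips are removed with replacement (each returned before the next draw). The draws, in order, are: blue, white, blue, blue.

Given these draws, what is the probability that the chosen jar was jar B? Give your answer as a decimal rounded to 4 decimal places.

For each hypothesis, P(data | H) works out to: P(data | jar A) = (1/7)(6/7)(1/7)(1/7) = 0.002499; P(data | jar B) = (4/5)(1/5)(4/5)(4/5) = 0.1024; P(data | jar C) = (8/11)(3/11)(8/11)(8/11) = 0.10491; P(data | jar D) = (4/5)(1/5)(4/5)(4/5) = 0.1024; P(data | jar E) = (3/4)(1/4)(3/4)(3/4) = 0.10547.
Weighting by the prior gives 1/5 · 0.002499 = 0.00049979, 1/5 · 0.1024 = 0.02048, 1/5 · 0.10491 = 0.020982, 1/5 · 0.1024 = 0.02048, 1/5 · 0.10547 = 0.021094; these sum to 0.083536.
Therefore the posterior P(jar B | data) = (0.02048) / (0.083536) = 0.24516.

0.2452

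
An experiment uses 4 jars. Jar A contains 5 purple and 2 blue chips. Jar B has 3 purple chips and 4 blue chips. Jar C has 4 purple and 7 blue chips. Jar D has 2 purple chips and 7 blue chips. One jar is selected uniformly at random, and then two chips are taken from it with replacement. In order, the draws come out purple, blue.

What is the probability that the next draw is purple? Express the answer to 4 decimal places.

The likelihood of the observed sequence under each hypothesis: P(data | jar A) = (5/7)(2/7) = 0.20408; P(data | jar B) = (3/7)(4/7) = 0.2449; P(data | jar C) = (4/11)(7/11) = 0.2314; P(data | jar D) = (2/9)(7/9) = 0.17284.
Weighting by the prior gives 1/4 · 0.20408 = 0.05102, 1/4 · 0.2449 = 0.061224, 1/4 · 0.2314 = 0.057851, 1/4 · 0.17284 = 0.04321; these sum to 0.21331.
Dividing through by the total gives posterior P(jar A | data) = 0.23919, P(jar B | data) = 0.28703, P(jar C | data) = 0.27121, P(jar D | data) = 0.20257.
Averaging over the posterior, P(purple next | data) = (5/7)(0.23919) + (3/7)(0.28703) + (4/11)(0.27121) + (2/9)(0.20257) = 0.4375.

0.4375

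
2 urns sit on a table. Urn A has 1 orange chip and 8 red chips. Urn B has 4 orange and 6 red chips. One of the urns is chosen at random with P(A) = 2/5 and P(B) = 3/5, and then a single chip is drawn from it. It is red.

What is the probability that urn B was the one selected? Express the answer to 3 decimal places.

Compute the likelihood of this draw for each case: P(data | urn A) = (8/9) = 8/9; P(data | urn B) = (6/10) = 3/5.
The prior-weighted likelihoods are 2/5 · 8/9 = 16/45, 3/5 · 3/5 = 9/25; summing to 161/225.
By Bayes' rule, P(urn B | data) = (9/25) / (161/225) = 81/161.

0.503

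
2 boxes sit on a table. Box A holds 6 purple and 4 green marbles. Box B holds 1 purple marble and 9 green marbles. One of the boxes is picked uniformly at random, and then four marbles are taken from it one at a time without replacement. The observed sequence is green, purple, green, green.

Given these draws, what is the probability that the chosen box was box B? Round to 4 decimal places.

0.7778

Under each hypothesis, the probability of the observed sequence is: P(data | box A) = (4/10)(6/9)(3/8)(2/7) = 1/35; P(data | box B) = (9/10)(1/9)(8/8)(7/7) = 1/10.
Multiplying each by its prior: 1/2 · 1/35 = 1/70, 1/2 · 1/10 = 1/20; with total 9/140.
Hence P(box B | data) = (1/20) / (9/140) = 7/9.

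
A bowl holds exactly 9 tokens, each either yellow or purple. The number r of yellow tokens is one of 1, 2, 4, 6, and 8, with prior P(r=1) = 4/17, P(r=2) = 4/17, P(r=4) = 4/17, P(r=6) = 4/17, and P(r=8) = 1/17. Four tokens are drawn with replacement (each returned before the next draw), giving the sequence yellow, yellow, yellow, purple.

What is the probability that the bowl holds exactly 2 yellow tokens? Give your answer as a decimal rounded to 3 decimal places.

0.048

Under each hypothesis, the probability of the observed sequence is: P(data | r = 1) = (1/9)(1/9)(1/9)(8/9) = 0.0012193; P(data | r = 2) = (2/9)(2/9)(2/9)(7/9) = 0.0085353; P(data | r = 4) = (4/9)(4/9)(4/9)(5/9) = 0.048773; P(data | r = 6) = (6/9)(6/9)(6/9)(3/9) = 0.098765; P(data | r = 8) = (8/9)(8/9)(8/9)(1/9) = 0.078037.
Weighting by the prior gives 4/17 · 0.0012193 = 0.0002869, 4/17 · 0.0085353 = 0.0020083, 4/17 · 0.048773 = 0.011476, 4/17 · 0.098765 = 0.023239, 1/17 · 0.078037 = 0.0045904; these sum to 0.041601.
Hence P(r = 2 | data) = (0.0020083) / (0.041601) = 0.048276.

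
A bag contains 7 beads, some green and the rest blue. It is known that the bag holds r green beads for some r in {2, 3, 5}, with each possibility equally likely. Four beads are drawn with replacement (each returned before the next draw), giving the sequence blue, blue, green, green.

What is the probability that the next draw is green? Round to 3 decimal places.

0.470

The likelihood of the observed sequence under each hypothesis: P(data | r = 2) = (5/7)(5/7)(2/7)(2/7) = 0.041649; P(data | r = 3) = (4/7)(4/7)(3/7)(3/7) = 0.059975; P(data | r = 5) = (2/7)(2/7)(5/7)(5/7) = 0.041649.
Weighting by the prior gives 1/3 · 0.041649 = 0.013883, 1/3 · 0.059975 = 0.019992, 1/3 · 0.041649 = 0.013883; with total 0.047758.
Dividing through by the total gives posterior P(r = 2 | data) = 0.2907, P(r = 3 | data) = 0.4186, P(r = 5 | data) = 0.2907.
Averaging over the posterior, P(green next | data) = (2/7)(0.2907) + (3/7)(0.4186) + (5/7)(0.2907) = 0.4701.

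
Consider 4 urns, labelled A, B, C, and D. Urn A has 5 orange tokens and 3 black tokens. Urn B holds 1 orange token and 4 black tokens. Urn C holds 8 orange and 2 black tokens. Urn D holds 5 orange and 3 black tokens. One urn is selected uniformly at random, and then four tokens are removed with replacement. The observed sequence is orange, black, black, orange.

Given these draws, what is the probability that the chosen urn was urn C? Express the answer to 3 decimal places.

Under each hypothesis, the probability of the observed sequence is: P(data | urn A) = (5/8)(3/8)(3/8)(5/8) = 0.054932; P(data | urn B) = (1/5)(4/5)(4/5)(1/5) = 0.0256; P(data | urn C) = (8/10)(2/10)(2/10)(8/10) = 0.0256; P(data | urn D) = (5/8)(3/8)(3/8)(5/8) = 0.054932.
Weighting by the prior gives 1/4 · 0.054932 = 0.013733, 1/4 · 0.0256 = 0.0064, 1/4 · 0.0256 = 0.0064, 1/4 · 0.054932 = 0.013733; summing to 0.040266.
Hence P(urn C | data) = (0.0064) / (0.040266) = 0.15894.

0.159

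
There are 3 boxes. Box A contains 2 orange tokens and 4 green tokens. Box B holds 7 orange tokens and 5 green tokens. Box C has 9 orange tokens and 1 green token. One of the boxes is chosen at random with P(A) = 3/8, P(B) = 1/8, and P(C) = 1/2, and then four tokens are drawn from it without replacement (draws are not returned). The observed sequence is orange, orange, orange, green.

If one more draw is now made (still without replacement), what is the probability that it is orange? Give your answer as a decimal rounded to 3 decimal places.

0.910

The likelihood of the observed sequence under each hypothesis: P(data | box A) = (2/6)(1/5)(0/4) = 0; P(data | box B) = (7/12)(6/11)(5/10)(5/9) = 0.088384; P(data | box C) = (9/10)(8/9)(7/8)(1/7) = 0.1.
Multiplying each by its prior: 3/8 · 0 = 0, 1/8 · 0.088384 = 0.011048, 1/2 · 0.1 = 0.05; with total 0.061048.
Normalising, the posterior is P(box A | data) = 0, P(box B | data) = 0.18097, P(box C | data) = 0.81903.
Averaging over the posterior, P(orange next | data) = (1/2)(0.18097) + (1)(0.81903) = 0.90951.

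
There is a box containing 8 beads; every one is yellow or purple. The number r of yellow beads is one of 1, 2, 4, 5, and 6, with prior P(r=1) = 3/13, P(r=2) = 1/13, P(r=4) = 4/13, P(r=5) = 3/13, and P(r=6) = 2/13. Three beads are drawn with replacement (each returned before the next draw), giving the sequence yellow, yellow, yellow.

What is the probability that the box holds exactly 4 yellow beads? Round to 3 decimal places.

For each hypothesis, P(data | H) works out to: P(data | r = 1) = (1/8)(1/8)(1/8) = 0.0019531; P(data | r = 2) = (2/8)(2/8)(2/8) = 0.015625; P(data | r = 4) = (4/8)(4/8)(4/8) = 0.125; P(data | r = 5) = (5/8)(5/8)(5/8) = 0.24414; P(data | r = 6) = (6/8)(6/8)(6/8) = 0.42188.
Weighting by the prior gives 3/13 · 0.0019531 = 0.00045072, 1/13 · 0.015625 = 0.0012019, 4/13 · 0.125 = 0.038462, 3/13 · 0.24414 = 0.05634, 2/13 · 0.42188 = 0.064904; summing to 0.16136.
Therefore the posterior P(r = 4 | data) = (0.038462) / (0.16136) = 0.23836.

0.238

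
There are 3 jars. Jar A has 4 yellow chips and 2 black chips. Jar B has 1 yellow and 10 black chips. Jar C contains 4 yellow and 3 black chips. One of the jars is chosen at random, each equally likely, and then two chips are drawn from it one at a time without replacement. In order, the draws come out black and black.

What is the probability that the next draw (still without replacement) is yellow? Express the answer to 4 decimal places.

0.2645

Compute the likelihood of the observed sequence for each case: P(data | jar A) = (2/6)(1/5) = 0.066667; P(data | jar B) = (10/11)(9/10) = 0.81818; P(data | jar C) = (3/7)(2/6) = 0.14286.
The prior-weighted likelihoods are 1/3 · 0.066667 = 0.022222, 1/3 · 0.81818 = 0.27273, 1/3 · 0.14286 = 0.047619; summing to 0.34257.
Dividing through by the total gives posterior P(jar A | data) = 0.064869, P(jar B | data) = 0.79612, P(jar C | data) = 0.13901.
Averaging over the posterior, P(yellow next | data) = (1)(0.064869) + (1/9)(0.79612) + (4/5)(0.13901) = 0.26453.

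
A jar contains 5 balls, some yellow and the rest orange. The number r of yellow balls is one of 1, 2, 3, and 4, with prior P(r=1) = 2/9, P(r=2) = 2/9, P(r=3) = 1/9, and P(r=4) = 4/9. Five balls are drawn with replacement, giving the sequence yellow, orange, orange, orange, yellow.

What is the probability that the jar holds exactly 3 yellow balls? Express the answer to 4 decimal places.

The likelihood of the observed sequence under each hypothesis: P(data | r = 1) = (1/5)(4/5)(4/5)(4/5)(1/5) = 0.02048; P(data | r = 2) = (2/5)(3/5)(3/5)(3/5)(2/5) = 0.03456; P(data | r = 3) = (3/5)(2/5)(2/5)(2/5)(3/5) = 0.02304; P(data | r = 4) = (4/5)(1/5)(1/5)(1/5)(4/5) = 0.00512.
The prior-weighted likelihoods are 2/9 · 0.02048 = 0.0045511, 2/9 · 0.03456 = 0.00768, 1/9 · 0.02304 = 0.00256, 4/9 · 0.00512 = 0.0022756; with total 0.017067.
By Bayes' rule, P(r = 3 | data) = (0.00256) / (0.017067) = 0.15.

0.1500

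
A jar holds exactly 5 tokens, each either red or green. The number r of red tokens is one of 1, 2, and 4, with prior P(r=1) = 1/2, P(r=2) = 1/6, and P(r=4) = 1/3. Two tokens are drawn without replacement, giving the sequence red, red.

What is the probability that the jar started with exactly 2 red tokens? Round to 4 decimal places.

0.0769

Under each hypothesis, the probability of the observed sequence is: P(data | r = 1) = (1/5)(0/4) = 0; P(data | r = 2) = (2/5)(1/4) = 1/10; P(data | r = 4) = (4/5)(3/4) = 3/5.
Weighting by the prior gives 1/2 · 0 = 0, 1/6 · 1/10 = 1/60, 1/3 · 3/5 = 1/5; with total 13/60.
Therefore the posterior P(r = 2 | data) = (1/60) / (13/60) = 1/13.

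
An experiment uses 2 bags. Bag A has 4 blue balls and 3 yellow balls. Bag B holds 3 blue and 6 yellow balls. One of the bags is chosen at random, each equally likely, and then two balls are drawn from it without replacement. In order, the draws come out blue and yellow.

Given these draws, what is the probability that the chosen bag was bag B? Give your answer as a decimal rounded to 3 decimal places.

0.467

Compute the likelihood of the observed sequence for each case: P(data | bag A) = (4/7)(3/6) = 2/7; P(data | bag B) = (3/9)(6/8) = 1/4.
Weighting by the prior gives 1/2 · 2/7 = 1/7, 1/2 · 1/4 = 1/8; these sum to 15/56.
So P(bag B | data) = (1/8) / (15/56) = 7/15.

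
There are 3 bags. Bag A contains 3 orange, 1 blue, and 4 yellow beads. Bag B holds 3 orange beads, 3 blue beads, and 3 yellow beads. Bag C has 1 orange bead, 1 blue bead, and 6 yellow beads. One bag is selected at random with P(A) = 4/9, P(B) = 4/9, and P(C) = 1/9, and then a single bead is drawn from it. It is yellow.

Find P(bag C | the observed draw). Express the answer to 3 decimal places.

The likelihood of this draw under each hypothesis: P(data | bag A) = (4/8) = 1/2; P(data | bag B) = (3/9) = 1/3; P(data | bag C) = (6/8) = 3/4.
Multiplying each by its prior: 4/9 · 1/2 = 2/9, 4/9 · 1/3 = 4/27, 1/9 · 3/4 = 1/12; these sum to 49/108.
Hence P(bag C | data) = (1/12) / (49/108) = 9/49.

0.184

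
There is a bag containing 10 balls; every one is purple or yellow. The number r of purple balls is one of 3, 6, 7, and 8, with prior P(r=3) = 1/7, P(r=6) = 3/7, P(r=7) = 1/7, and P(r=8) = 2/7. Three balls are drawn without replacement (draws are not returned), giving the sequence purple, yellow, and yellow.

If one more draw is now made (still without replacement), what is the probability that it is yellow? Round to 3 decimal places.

For each hypothesis, P(data | H) works out to: P(data | r = 3) = (3/10)(7/9)(6/8) = 7/40; P(data | r = 6) = (6/10)(4/9)(3/8) = 1/10; P(data | r = 7) = (7/10)(3/9)(2/8) = 7/120; P(data | r = 8) = (8/10)(2/9)(1/8) = 1/45.
The prior-weighted likelihoods are 1/7 · 7/40 = 1/40, 3/7 · 1/10 = 3/70, 1/7 · 7/120 = 1/120, 2/7 · 1/45 = 2/315; with total 26/315.
The posterior is then P(r = 3 | data) = 63/208, P(r = 6 | data) = 27/52, P(r = 7 | data) = 21/208, P(r = 8 | data) = 1/13.
The predictive probability is P(yellow next | data) = (5/7)(63/208) + (2/7)(27/52) + (1/7)(21/208) + (0)(1/13) = 69/182.

0.379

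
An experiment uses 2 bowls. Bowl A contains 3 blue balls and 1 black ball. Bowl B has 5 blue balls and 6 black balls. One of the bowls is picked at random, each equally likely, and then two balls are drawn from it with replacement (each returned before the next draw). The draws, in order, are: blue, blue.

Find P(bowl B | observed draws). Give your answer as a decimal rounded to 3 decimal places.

0.269

The likelihood of the observed sequence under each hypothesis: P(data | bowl A) = (3/4)(3/4) = 0.5625; P(data | bowl B) = (5/11)(5/11) = 0.20661.
Multiplying each by its prior: 1/2 · 0.5625 = 0.28125, 1/2 · 0.20661 = 0.10331; summing to 0.38456.
Therefore the posterior P(bowl B | data) = (0.10331) / (0.38456) = 0.26864.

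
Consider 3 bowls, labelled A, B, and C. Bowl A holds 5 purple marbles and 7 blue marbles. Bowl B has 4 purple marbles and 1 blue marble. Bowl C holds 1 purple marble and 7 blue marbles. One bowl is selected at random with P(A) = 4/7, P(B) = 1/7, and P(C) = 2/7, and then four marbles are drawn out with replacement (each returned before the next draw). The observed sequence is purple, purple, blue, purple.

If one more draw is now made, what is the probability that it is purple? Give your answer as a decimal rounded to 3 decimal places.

0.556

Under each hypothesis, the probability of the observed sequence is: P(data | bowl A) = (5/12)(5/12)(7/12)(5/12) = 0.042197; P(data | bowl B) = (4/5)(4/5)(1/5)(4/5) = 0.1024; P(data | bowl C) = (1/8)(1/8)(7/8)(1/8) = 0.001709.
Multiplying each by its prior: 4/7 · 0.042197 = 0.024113, 1/7 · 0.1024 = 0.014629, 2/7 · 0.001709 = 0.00048828; with total 0.03923.
Normalising, the posterior is P(bowl A | data) = 0.61466, P(bowl B | data) = 0.3729, P(bowl C | data) = 0.012447.
Averaging over the posterior, P(purple next | data) = (5/12)(0.61466) + (4/5)(0.3729) + (1/8)(0.012447) = 0.55598.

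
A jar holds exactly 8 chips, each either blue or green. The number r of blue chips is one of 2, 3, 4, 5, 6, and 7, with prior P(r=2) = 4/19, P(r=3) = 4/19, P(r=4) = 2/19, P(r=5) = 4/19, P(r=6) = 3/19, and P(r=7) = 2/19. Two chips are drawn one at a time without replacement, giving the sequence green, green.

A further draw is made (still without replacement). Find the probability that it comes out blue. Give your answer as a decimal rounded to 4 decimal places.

The likelihood of the observed sequence under each hypothesis: P(data | r = 2) = (6/8)(5/7) = 15/28; P(data | r = 3) = (5/8)(4/7) = 5/14; P(data | r = 4) = (4/8)(3/7) = 3/14; P(data | r = 5) = (3/8)(2/7) = 3/28; P(data | r = 6) = (2/8)(1/7) = 1/28; P(data | r = 7) = (1/8)(0/7) = 0.
The prior-weighted likelihoods are 4/19 · 15/28 = 15/133, 4/19 · 5/14 = 10/133, 2/19 · 3/14 = 3/133, 4/19 · 3/28 = 3/133, 3/19 · 1/28 = 3/532, 2/19 · 0 = 0; summing to 127/532.
Normalising, the posterior is P(r = 2 | data) = 60/127, P(r = 3 | data) = 40/127, P(r = 4 | data) = 12/127, P(r = 5 | data) = 12/127, P(r = 6 | data) = 3/127, P(r = 7 | data) = 0.
So P(blue next | data) = Σ P(blue next | H) P(H | data) = (1/3)(60/127) + (1/2)(40/127) + (2/3)(12/127) + (5/6)(12/127) + (1)(3/127) = 61/127.

0.4803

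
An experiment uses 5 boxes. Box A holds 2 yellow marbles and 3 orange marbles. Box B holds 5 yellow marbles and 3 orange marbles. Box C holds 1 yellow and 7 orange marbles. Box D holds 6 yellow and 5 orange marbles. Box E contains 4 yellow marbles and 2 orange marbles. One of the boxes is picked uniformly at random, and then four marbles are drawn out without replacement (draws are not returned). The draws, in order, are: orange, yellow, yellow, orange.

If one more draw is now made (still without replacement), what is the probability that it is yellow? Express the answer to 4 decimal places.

0.5210

Compute the likelihood of the observed sequence for each case: P(data | box A) = (3/5)(2/4)(1/3)(2/2) = 1/10; P(data | box B) = (3/8)(5/7)(4/6)(2/5) = 1/14; P(data | box C) = (7/8)(1/7)(0/6) = 0; P(data | box D) = (5/11)(6/10)(5/9)(4/8) = 5/66; P(data | box E) = (2/6)(4/5)(3/4)(1/3) = 1/15.
Weighting by the prior gives 1/5 · 1/10 = 1/50, 1/5 · 1/14 = 1/70, 1/5 · 0 = 0, 1/5 · 5/66 = 1/66, 1/5 · 1/15 = 1/75; summing to 29/462.
The posterior is then P(box A | data) = 0.31862, P(box B | data) = 0.22759, P(box C | data) = 0, P(box D | data) = 0.24138, P(box E | data) = 0.21241.
So P(yellow next | data) = Σ P(yellow next | H) P(H | data) = (0)(0.31862) + (3/4)(0.22759) + (4/7)(0.24138) + (1)(0.21241) = 0.52103.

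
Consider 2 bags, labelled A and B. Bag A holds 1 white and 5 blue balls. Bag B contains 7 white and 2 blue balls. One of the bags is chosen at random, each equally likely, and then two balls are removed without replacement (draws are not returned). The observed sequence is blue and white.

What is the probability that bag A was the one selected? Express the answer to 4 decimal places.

For each hypothesis, P(data | H) works out to: P(data | bag A) = (5/6)(1/5) = 1/6; P(data | bag B) = (2/9)(7/8) = 7/36.
The prior-weighted likelihoods are 1/2 · 1/6 = 1/12, 1/2 · 7/36 = 7/72; summing to 13/72.
By Bayes' rule, P(bag A | data) = (1/12) / (13/72) = 6/13.

0.4615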